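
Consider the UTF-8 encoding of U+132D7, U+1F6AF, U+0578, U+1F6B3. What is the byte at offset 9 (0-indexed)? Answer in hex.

U+132D7 → 4-byte form F0 93 8B 97 at offsets 0–3.
U+1F6AF → 4-byte form F0 9F 9A AF at offsets 4–7.
U+0578 → 2-byte form D5 B8 at offsets 8–9.
Offset 9 falls in char 3's range; it's byte 2 of D5 B8 = 0xB8.

0xB8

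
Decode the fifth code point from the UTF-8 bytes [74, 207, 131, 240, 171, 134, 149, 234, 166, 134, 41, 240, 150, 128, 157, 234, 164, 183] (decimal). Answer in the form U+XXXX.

U+0029

Offset 0: leading byte 0x4A = 01001010 → 1-byte char #1 = 4A.
Offset 1: leading byte 0xCF = 11001111 → 2-byte char #2 = CF 83.
Offset 3: leading byte 0xF0 = 11110000 → 4-byte char #3 = F0 AB 86 95.
Offset 7: leading byte 0xEA = 11101010 → 3-byte char #4 = EA A6 86.
Offset 10: leading byte 0x29 = 00101001 → 1-byte char #5 = 29.
Leading byte 0x29 = 00101001 matches 0xxxxxxx → 1-byte sequence.
Byte 1: 0x29 = 00101001, payload 0101001 (7 bits).
Concatenate: 0101001 = 0x29 (7 bits → U+0029).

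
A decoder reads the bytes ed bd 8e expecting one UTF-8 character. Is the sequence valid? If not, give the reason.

Structurally a 3-byte sequence; payload = 0xDF4E.
But 0xDF4E is in U+D800–U+DFFF, the surrogate range. Surrogates are not Unicode scalar values and are forbidden in UTF-8.

invalid (encodes a surrogate (U+D800–U+DFFF))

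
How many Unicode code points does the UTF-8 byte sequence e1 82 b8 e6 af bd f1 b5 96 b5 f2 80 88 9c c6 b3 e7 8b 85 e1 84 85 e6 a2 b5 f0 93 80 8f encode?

Byte at offset 0: 0xE1 = 11100001 → 3-byte char (#1). Advance 3.
Byte at offset 3: 0xE6 = 11100110 → 3-byte char (#2). Advance 3.
Byte at offset 6: 0xF1 = 11110001 → 4-byte char (#3). Advance 4.
Byte at offset 10: 0xF2 = 11110010 → 4-byte char (#4). Advance 4.
Byte at offset 14: 0xC6 = 11000110 → 2-byte char (#5). Advance 2.
Byte at offset 16: 0xE7 = 11100111 → 3-byte char (#6). Advance 3.
Byte at offset 19: 0xE1 = 11100001 → 3-byte char (#7). Advance 3.
Byte at offset 22: 0xE6 = 11100110 → 3-byte char (#8). Advance 3.
Byte at offset 25: 0xF0 = 11110000 → 4-byte char (#9). Advance 4.
Reached end at offset 29 after 9 code points.

9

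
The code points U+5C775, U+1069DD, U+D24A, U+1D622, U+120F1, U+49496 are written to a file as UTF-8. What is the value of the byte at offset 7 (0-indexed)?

0x9D

U+5C775 → 4-byte form F1 9C 9D B5 at offsets 0–3.
U+1069DD → 4-byte form F4 86 A7 9D at offsets 4–7.
Offset 7 falls in char 2's range; it's byte 4 of F4 86 A7 9D = 0x9D.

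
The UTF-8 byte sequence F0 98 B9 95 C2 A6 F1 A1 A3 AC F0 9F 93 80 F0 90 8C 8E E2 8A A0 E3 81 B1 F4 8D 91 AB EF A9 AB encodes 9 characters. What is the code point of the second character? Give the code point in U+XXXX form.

Offset 0: leading byte 0xF0 = 11110000 → 4-byte char #1 = F0 98 B9 95.
Offset 4: leading byte 0xC2 = 11000010 → 2-byte char #2 = C2 A6.
Leading byte 0xC2 = 11000010 matches 110xxxxx → 2-byte sequence.
Byte 1: 0xC2 = 11000010, payload 00010 (5 bits).
Byte 2: 0xA6 = 10100110 (10xxxxxx ✓), payload 100110.
Concatenate: 00010100110 = 0xA6 (11 bits → U+00A6).

U+00A6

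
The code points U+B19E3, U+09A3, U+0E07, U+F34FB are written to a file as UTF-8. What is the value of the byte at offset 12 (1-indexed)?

1-indexed offset 12 is 0-indexed offset 11.
U+B19E3 → 4-byte form F2 B1 A7 A3 at offsets 0–3.
U+09A3 → 3-byte form E0 A6 A3 at offsets 4–6.
U+0E07 → 3-byte form E0 B8 87 at offsets 7–9.
U+F34FB → 4-byte form F3 B3 93 BB at offsets 10–13.
Offset 11 falls in char 4's range; it's byte 2 of F3 B3 93 BB = 0xB3.

0xB3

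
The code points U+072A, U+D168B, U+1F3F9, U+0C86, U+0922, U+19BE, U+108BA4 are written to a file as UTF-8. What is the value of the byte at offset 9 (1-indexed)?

1-indexed offset 9 is 0-indexed offset 8.
U+072A → 2-byte form DC AA at offsets 0–1.
U+D168B → 4-byte form F3 91 9A 8B at offsets 2–5.
U+1F3F9 → 4-byte form F0 9F 8F B9 at offsets 6–9.
Offset 8 falls in char 3's range; it's byte 3 of F0 9F 8F B9 = 0x8F.

0x8F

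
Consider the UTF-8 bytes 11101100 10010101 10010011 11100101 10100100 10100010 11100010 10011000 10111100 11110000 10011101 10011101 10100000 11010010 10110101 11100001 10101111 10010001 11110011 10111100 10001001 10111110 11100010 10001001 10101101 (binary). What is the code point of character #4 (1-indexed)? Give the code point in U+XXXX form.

Offset 0: leading byte 0xEC = 11101100 → 3-byte char #1 = EC 95 93.
Offset 3: leading byte 0xE5 = 11100101 → 3-byte char #2 = E5 A4 A2.
Offset 6: leading byte 0xE2 = 11100010 → 3-byte char #3 = E2 98 BC.
Offset 9: leading byte 0xF0 = 11110000 → 4-byte char #4 = F0 9D 9D A0.
Leading byte 0xF0 = 11110000 matches 11110xxx → 4-byte sequence.
Byte 1: 0xF0 = 11110000, payload 000 (3 bits).
Byte 2: 0x9D = 10011101 (10xxxxxx ✓), payload 011101.
Byte 3: 0x9D = 10011101 (10xxxxxx ✓), payload 011101.
Byte 4: 0xA0 = 10100000 (10xxxxxx ✓), payload 100000.
Concatenate: 000011101011101100000 = 0x1D760 (21 bits → U+1D760).

U+1D760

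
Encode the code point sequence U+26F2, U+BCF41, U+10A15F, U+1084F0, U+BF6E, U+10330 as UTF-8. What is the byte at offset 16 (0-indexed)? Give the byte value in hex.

0xBD

U+26F2 → 3-byte form E2 9B B2 at offsets 0–2.
U+BCF41 → 4-byte form F2 BC BD 81 at offsets 3–6.
U+10A15F → 4-byte form F4 8A 85 9F at offsets 7–10.
U+1084F0 → 4-byte form F4 88 93 B0 at offsets 11–14.
U+BF6E → 3-byte form EB BD AE at offsets 15–17.
Offset 16 falls in char 5's range; it's byte 2 of EB BD AE = 0xBD.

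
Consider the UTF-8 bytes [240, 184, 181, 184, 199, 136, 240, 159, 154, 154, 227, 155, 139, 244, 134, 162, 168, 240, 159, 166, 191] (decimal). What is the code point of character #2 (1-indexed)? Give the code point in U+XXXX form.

Offset 0: leading byte 0xF0 = 11110000 → 4-byte char #1 = F0 B8 B5 B8.
Offset 4: leading byte 0xC7 = 11000111 → 2-byte char #2 = C7 88.
Leading byte 0xC7 = 11000111 matches 110xxxxx → 2-byte sequence.
Byte 1: 0xC7 = 11000111, payload 00111 (5 bits).
Byte 2: 0x88 = 10001000 (10xxxxxx ✓), payload 001000.
Concatenate: 00111001000 = 0x1C8 (11 bits → U+01C8).

U+01C8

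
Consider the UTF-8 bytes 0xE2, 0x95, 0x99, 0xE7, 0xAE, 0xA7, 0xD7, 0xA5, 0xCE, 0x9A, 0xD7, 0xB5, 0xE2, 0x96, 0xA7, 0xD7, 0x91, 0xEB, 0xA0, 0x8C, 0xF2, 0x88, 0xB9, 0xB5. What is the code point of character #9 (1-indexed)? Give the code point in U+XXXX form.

Offset 0: leading byte 0xE2 = 11100010 → 3-byte char #1 = E2 95 99.
Offset 3: leading byte 0xE7 = 11100111 → 3-byte char #2 = E7 AE A7.
Offset 6: leading byte 0xD7 = 11010111 → 2-byte char #3 = D7 A5.
Offset 8: leading byte 0xCE = 11001110 → 2-byte char #4 = CE 9A.
Offset 10: leading byte 0xD7 = 11010111 → 2-byte char #5 = D7 B5.
Offset 12: leading byte 0xE2 = 11100010 → 3-byte char #6 = E2 96 A7.
Offset 15: leading byte 0xD7 = 11010111 → 2-byte char #7 = D7 91.
Offset 17: leading byte 0xEB = 11101011 → 3-byte char #8 = EB A0 8C.
Offset 20: leading byte 0xF2 = 11110010 → 4-byte char #9 = F2 88 B9 B5.
Leading byte 0xF2 = 11110010 matches 11110xxx → 4-byte sequence.
Byte 1: 0xF2 = 11110010, payload 010 (3 bits).
Byte 2: 0x88 = 10001000 (10xxxxxx ✓), payload 001000.
Byte 3: 0xB9 = 10111001 (10xxxxxx ✓), payload 111001.
Byte 4: 0xB5 = 10110101 (10xxxxxx ✓), payload 110101.
Concatenate: 010001000111001110101 = 0x88E75 (21 bits → U+88E75).

U+88E75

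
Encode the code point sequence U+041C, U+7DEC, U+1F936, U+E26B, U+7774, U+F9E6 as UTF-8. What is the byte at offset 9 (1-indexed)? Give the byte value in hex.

0xB6

1-indexed offset 9 is 0-indexed offset 8.
U+041C → 2-byte form D0 9C at offsets 0–1.
U+7DEC → 3-byte form E7 B7 AC at offsets 2–4.
U+1F936 → 4-byte form F0 9F A4 B6 at offsets 5–8.
Offset 8 falls in char 3's range; it's byte 4 of F0 9F A4 B6 = 0xB6.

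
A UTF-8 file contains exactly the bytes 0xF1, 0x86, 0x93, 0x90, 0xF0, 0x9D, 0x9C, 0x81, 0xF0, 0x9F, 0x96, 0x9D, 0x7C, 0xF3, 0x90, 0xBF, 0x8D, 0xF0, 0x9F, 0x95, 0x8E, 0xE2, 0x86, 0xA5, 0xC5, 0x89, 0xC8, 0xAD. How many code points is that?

Byte at offset 0: 0xF1 = 11110001 → 4-byte char (#1). Advance 4.
Byte at offset 4: 0xF0 = 11110000 → 4-byte char (#2). Advance 4.
Byte at offset 8: 0xF0 = 11110000 → 4-byte char (#3). Advance 4.
Byte at offset 12: 0x7C = 01111100 → 1-byte char (#4). Advance 1.
Byte at offset 13: 0xF3 = 11110011 → 4-byte char (#5). Advance 4.
Byte at offset 17: 0xF0 = 11110000 → 4-byte char (#6). Advance 4.
Byte at offset 21: 0xE2 = 11100010 → 3-byte char (#7). Advance 3.
Byte at offset 24: 0xC5 = 11000101 → 2-byte char (#8). Advance 2.
Byte at offset 26: 0xC8 = 11001000 → 2-byte char (#9). Advance 2.
Reached end at offset 28 after 9 code points.

9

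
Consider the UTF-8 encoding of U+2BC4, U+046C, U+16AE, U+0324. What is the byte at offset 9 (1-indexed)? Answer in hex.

1-indexed offset 9 is 0-indexed offset 8.
U+2BC4 → 3-byte form E2 AF 84 at offsets 0–2.
U+046C → 2-byte form D1 AC at offsets 3–4.
U+16AE → 3-byte form E1 9A AE at offsets 5–7.
U+0324 → 2-byte form CC A4 at offsets 8–9.
Offset 8 falls in char 4's range; it's byte 1 of CC A4 = 0xCC.

0xCC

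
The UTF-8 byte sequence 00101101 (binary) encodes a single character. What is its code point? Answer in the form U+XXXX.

U+002D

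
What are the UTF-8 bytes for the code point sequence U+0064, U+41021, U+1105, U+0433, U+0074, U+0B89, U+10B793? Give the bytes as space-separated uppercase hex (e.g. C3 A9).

64 F1 81 80 A1 E1 84 85 D0 B3 74 E0 AE 89 F4 8B 9E 93

U+0064: 1-byte form → 64.
U+41021: 4-byte form → F1 81 80 A1.
U+1105: 3-byte form → E1 84 85.
U+0433: 2-byte form → D0 B3.
U+0074: 1-byte form → 74.
U+0B89: 3-byte form → E0 AE 89.
U+10B793: 4-byte form → F4 8B 9E 93.
Concatenated (18 bytes): 64 F1 81 80 A1 E1 84 85 D0 B3 74 E0 AE 89 F4 8B 9E 93.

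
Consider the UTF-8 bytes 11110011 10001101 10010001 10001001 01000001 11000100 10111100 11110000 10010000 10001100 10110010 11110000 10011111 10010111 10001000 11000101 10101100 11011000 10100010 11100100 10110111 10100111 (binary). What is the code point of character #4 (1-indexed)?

Offset 0: leading byte 0xF3 = 11110011 → 4-byte char #1 = F3 8D 91 89.
Offset 4: leading byte 0x41 = 01000001 → 1-byte char #2 = 41.
Offset 5: leading byte 0xC4 = 11000100 → 2-byte char #3 = C4 BC.
Offset 7: leading byte 0xF0 = 11110000 → 4-byte char #4 = F0 90 8C B2.
Leading byte 0xF0 = 11110000 matches 11110xxx → 4-byte sequence.
Byte 1: 0xF0 = 11110000, payload 000 (3 bits).
Byte 2: 0x90 = 10010000 (10xxxxxx ✓), payload 010000.
Byte 3: 0x8C = 10001100 (10xxxxxx ✓), payload 001100.
Byte 4: 0xB2 = 10110010 (10xxxxxx ✓), payload 110010.
Concatenate: 000010000001100110010 = 0x10332 (21 bits → U+10332).

U+10332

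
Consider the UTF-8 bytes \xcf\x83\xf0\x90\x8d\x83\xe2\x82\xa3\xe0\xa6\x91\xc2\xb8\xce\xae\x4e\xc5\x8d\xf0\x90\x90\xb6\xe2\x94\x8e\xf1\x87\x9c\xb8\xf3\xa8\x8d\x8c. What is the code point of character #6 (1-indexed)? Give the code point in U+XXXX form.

U+03AE

Offset 0: leading byte 0xCF = 11001111 → 2-byte char #1 = CF 83.
Offset 2: leading byte 0xF0 = 11110000 → 4-byte char #2 = F0 90 8D 83.
Offset 6: leading byte 0xE2 = 11100010 → 3-byte char #3 = E2 82 A3.
Offset 9: leading byte 0xE0 = 11100000 → 3-byte char #4 = E0 A6 91.
Offset 12: leading byte 0xC2 = 11000010 → 2-byte char #5 = C2 B8.
Offset 14: leading byte 0xCE = 11001110 → 2-byte char #6 = CE AE.
Leading byte 0xCE = 11001110 matches 110xxxxx → 2-byte sequence.
Byte 1: 0xCE = 11001110, payload 01110 (5 bits).
Byte 2: 0xAE = 10101110 (10xxxxxx ✓), payload 101110.
Concatenate: 01110101110 = 0x3AE (11 bits → U+03AE).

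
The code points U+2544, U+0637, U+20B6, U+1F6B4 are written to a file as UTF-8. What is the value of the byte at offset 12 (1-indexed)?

0xB4

1-indexed offset 12 is 0-indexed offset 11.
U+2544 → 3-byte form E2 95 84 at offsets 0–2.
U+0637 → 2-byte form D8 B7 at offsets 3–4.
U+20B6 → 3-byte form E2 82 B6 at offsets 5–7.
U+1F6B4 → 4-byte form F0 9F 9A B4 at offsets 8–11.
Offset 11 falls in char 4's range; it's byte 4 of F0 9F 9A B4 = 0xB4.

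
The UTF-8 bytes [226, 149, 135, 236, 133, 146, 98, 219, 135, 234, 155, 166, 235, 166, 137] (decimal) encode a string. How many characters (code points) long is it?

6

Byte at offset 0: 0xE2 = 11100010 → 3-byte char (#1). Advance 3.
Byte at offset 3: 0xEC = 11101100 → 3-byte char (#2). Advance 3.
Byte at offset 6: 0x62 = 01100010 → 1-byte char (#3). Advance 1.
Byte at offset 7: 0xDB = 11011011 → 2-byte char (#4). Advance 2.
Byte at offset 9: 0xEA = 11101010 → 3-byte char (#5). Advance 3.
Byte at offset 12: 0xEB = 11101011 → 3-byte char (#6). Advance 3.
Reached end at offset 15 after 6 code points.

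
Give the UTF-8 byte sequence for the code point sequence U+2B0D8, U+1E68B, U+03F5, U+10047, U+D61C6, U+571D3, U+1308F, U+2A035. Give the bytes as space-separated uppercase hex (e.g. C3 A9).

F0 AB 83 98 F0 9E 9A 8B CF B5 F0 90 81 87 F3 96 87 86 F1 97 87 93 F0 93 82 8F F0 AA 80 B5

U+2B0D8: 4-byte form → F0 AB 83 98.
U+1E68B: 4-byte form → F0 9E 9A 8B.
U+03F5: 2-byte form → CF B5.
U+10047: 4-byte form → F0 90 81 87.
U+D61C6: 4-byte form → F3 96 87 86.
U+571D3: 4-byte form → F1 97 87 93.
U+1308F: 4-byte form → F0 93 82 8F.
U+2A035: 4-byte form → F0 AA 80 B5.
Concatenated (30 bytes): F0 AB 83 98 F0 9E 9A 8B CF B5 F0 90 81 87 F3 96 87 86 F1 97 87 93 F0 93 82 8F F0 AA 80 B5.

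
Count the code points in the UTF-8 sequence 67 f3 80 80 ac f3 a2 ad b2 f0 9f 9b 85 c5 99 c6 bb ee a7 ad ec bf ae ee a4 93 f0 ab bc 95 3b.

11

Byte at offset 0: 0x67 = 01100111 → 1-byte char (#1). Advance 1.
Byte at offset 1: 0xF3 = 11110011 → 4-byte char (#2). Advance 4.
Byte at offset 5: 0xF3 = 11110011 → 4-byte char (#3). Advance 4.
Byte at offset 9: 0xF0 = 11110000 → 4-byte char (#4). Advance 4.
Byte at offset 13: 0xC5 = 11000101 → 2-byte char (#5). Advance 2.
Byte at offset 15: 0xC6 = 11000110 → 2-byte char (#6). Advance 2.
Byte at offset 17: 0xEE = 11101110 → 3-byte char (#7). Advance 3.
Byte at offset 20: 0xEC = 11101100 → 3-byte char (#8). Advance 3.
Byte at offset 23: 0xEE = 11101110 → 3-byte char (#9). Advance 3.
Byte at offset 26: 0xF0 = 11110000 → 4-byte char (#10). Advance 4.
Byte at offset 30: 0x3B = 00111011 → 1-byte char (#11). Advance 1.
Reached end at offset 31 after 11 code points.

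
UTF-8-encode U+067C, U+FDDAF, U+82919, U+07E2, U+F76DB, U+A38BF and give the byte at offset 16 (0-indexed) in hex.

U+067C → 2-byte form D9 BC at offsets 0–1.
U+FDDAF → 4-byte form F3 BD B6 AF at offsets 2–5.
U+82919 → 4-byte form F2 82 A4 99 at offsets 6–9.
U+07E2 → 2-byte form DF A2 at offsets 10–11.
U+F76DB → 4-byte form F3 B7 9B 9B at offsets 12–15.
U+A38BF → 4-byte form F2 A3 A2 BF at offsets 16–19.
Offset 16 falls in char 6's range; it's byte 1 of F2 A3 A2 BF = 0xF2.

0xF2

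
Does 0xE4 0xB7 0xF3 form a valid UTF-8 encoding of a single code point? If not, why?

invalid (non-continuation byte where continuation expected)

Leading byte 0xE4 = 11100100 → 3-byte form.
Byte 3 is 0xF3 = 11110011, which is not 10xxxxxx — expected a continuation byte.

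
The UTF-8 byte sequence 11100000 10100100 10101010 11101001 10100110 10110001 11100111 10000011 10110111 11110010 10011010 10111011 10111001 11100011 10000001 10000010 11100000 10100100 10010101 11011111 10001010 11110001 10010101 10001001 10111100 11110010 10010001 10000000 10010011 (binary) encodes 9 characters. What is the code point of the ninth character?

Offset 0: leading byte 0xE0 = 11100000 → 3-byte char #1 = E0 A4 AA.
Offset 3: leading byte 0xE9 = 11101001 → 3-byte char #2 = E9 A6 B1.
Offset 6: leading byte 0xE7 = 11100111 → 3-byte char #3 = E7 83 B7.
Offset 9: leading byte 0xF2 = 11110010 → 4-byte char #4 = F2 9A BB B9.
Offset 13: leading byte 0xE3 = 11100011 → 3-byte char #5 = E3 81 82.
Offset 16: leading byte 0xE0 = 11100000 → 3-byte char #6 = E0 A4 95.
Offset 19: leading byte 0xDF = 11011111 → 2-byte char #7 = DF 8A.
Offset 21: leading byte 0xF1 = 11110001 → 4-byte char #8 = F1 95 89 BC.
Offset 25: leading byte 0xF2 = 11110010 → 4-byte char #9 = F2 91 80 93.
Leading byte 0xF2 = 11110010 matches 11110xxx → 4-byte sequence.
Byte 1: 0xF2 = 11110010, payload 010 (3 bits).
Byte 2: 0x91 = 10010001 (10xxxxxx ✓), payload 010001.
Byte 3: 0x80 = 10000000 (10xxxxxx ✓), payload 000000.
Byte 4: 0x93 = 10010011 (10xxxxxx ✓), payload 010011.
Concatenate: 010010001000000010011 = 0x91013 (21 bits → U+91013).

U+91013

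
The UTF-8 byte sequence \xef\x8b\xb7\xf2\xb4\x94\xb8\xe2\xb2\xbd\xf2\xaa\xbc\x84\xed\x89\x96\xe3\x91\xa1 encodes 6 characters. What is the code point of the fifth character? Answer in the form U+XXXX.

U+D256

Offset 0: leading byte 0xEF = 11101111 → 3-byte char #1 = EF 8B B7.
Offset 3: leading byte 0xF2 = 11110010 → 4-byte char #2 = F2 B4 94 B8.
Offset 7: leading byte 0xE2 = 11100010 → 3-byte char #3 = E2 B2 BD.
Offset 10: leading byte 0xF2 = 11110010 → 4-byte char #4 = F2 AA BC 84.
Offset 14: leading byte 0xED = 11101101 → 3-byte char #5 = ED 89 96.
Leading byte 0xED = 11101101 matches 1110xxxx → 3-byte sequence.
Byte 1: 0xED = 11101101, payload 1101 (4 bits).
Byte 2: 0x89 = 10001001 (10xxxxxx ✓), payload 001001.
Byte 3: 0x96 = 10010110 (10xxxxxx ✓), payload 010110.
Concatenate: 1101001001010110 = 0xD256 (16 bits → U+D256).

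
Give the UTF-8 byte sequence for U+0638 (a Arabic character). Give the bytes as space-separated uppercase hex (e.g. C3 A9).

D8 B8

U+0638 = 0x638 = 1592 decimal. In range U+0080–U+07FF → 2-byte form: 110xxxxx 10xxxxxx.
Binary (11 bits): 11000111000.
Split 5+6: 11000 | 111000.
Byte 1: 11011000 = 0xD8.
Byte 2: 10111000 = 0xB8.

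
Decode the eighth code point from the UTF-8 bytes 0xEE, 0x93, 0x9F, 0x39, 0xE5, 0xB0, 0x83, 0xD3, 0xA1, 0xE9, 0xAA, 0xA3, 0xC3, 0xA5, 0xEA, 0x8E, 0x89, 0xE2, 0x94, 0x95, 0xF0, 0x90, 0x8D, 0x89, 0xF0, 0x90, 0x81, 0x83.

Offset 0: leading byte 0xEE = 11101110 → 3-byte char #1 = EE 93 9F.
Offset 3: leading byte 0x39 = 00111001 → 1-byte char #2 = 39.
Offset 4: leading byte 0xE5 = 11100101 → 3-byte char #3 = E5 B0 83.
Offset 7: leading byte 0xD3 = 11010011 → 2-byte char #4 = D3 A1.
Offset 9: leading byte 0xE9 = 11101001 → 3-byte char #5 = E9 AA A3.
Offset 12: leading byte 0xC3 = 11000011 → 2-byte char #6 = C3 A5.
Offset 14: leading byte 0xEA = 11101010 → 3-byte char #7 = EA 8E 89.
Offset 17: leading byte 0xE2 = 11100010 → 3-byte char #8 = E2 94 95.
Leading byte 0xE2 = 11100010 matches 1110xxxx → 3-byte sequence.
Byte 1: 0xE2 = 11100010, payload 0010 (4 bits).
Byte 2: 0x94 = 10010100 (10xxxxxx ✓), payload 010100.
Byte 3: 0x95 = 10010101 (10xxxxxx ✓), payload 010101.
Concatenate: 0010010100010101 = 0x2515 (16 bits → U+2515).

U+2515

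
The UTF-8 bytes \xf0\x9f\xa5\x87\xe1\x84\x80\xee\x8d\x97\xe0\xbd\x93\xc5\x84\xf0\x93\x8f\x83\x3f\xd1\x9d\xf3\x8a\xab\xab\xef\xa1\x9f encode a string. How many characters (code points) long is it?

10

Byte at offset 0: 0xF0 = 11110000 → 4-byte char (#1). Advance 4.
Byte at offset 4: 0xE1 = 11100001 → 3-byte char (#2). Advance 3.
Byte at offset 7: 0xEE = 11101110 → 3-byte char (#3). Advance 3.
Byte at offset 10: 0xE0 = 11100000 → 3-byte char (#4). Advance 3.
Byte at offset 13: 0xC5 = 11000101 → 2-byte char (#5). Advance 2.
Byte at offset 15: 0xF0 = 11110000 → 4-byte char (#6). Advance 4.
Byte at offset 19: 0x3F = 00111111 → 1-byte char (#7). Advance 1.
Byte at offset 20: 0xD1 = 11010001 → 2-byte char (#8). Advance 2.
Byte at offset 22: 0xF3 = 11110011 → 4-byte char (#9). Advance 4.
Byte at offset 26: 0xEF = 11101111 → 3-byte char (#10). Advance 3.
Reached end at offset 29 after 10 code points.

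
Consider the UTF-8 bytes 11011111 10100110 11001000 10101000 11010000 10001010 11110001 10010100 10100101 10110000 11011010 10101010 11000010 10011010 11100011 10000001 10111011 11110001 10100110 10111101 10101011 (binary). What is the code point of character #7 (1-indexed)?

U+307B

Offset 0: leading byte 0xDF = 11011111 → 2-byte char #1 = DF A6.
Offset 2: leading byte 0xC8 = 11001000 → 2-byte char #2 = C8 A8.
Offset 4: leading byte 0xD0 = 11010000 → 2-byte char #3 = D0 8A.
Offset 6: leading byte 0xF1 = 11110001 → 4-byte char #4 = F1 94 A5 B0.
Offset 10: leading byte 0xDA = 11011010 → 2-byte char #5 = DA AA.
Offset 12: leading byte 0xC2 = 11000010 → 2-byte char #6 = C2 9A.
Offset 14: leading byte 0xE3 = 11100011 → 3-byte char #7 = E3 81 BB.
Leading byte 0xE3 = 11100011 matches 1110xxxx → 3-byte sequence.
Byte 1: 0xE3 = 11100011, payload 0011 (4 bits).
Byte 2: 0x81 = 10000001 (10xxxxxx ✓), payload 000001.
Byte 3: 0xBB = 10111011 (10xxxxxx ✓), payload 111011.
Concatenate: 0011000001111011 = 0x307B (16 bits → U+307B).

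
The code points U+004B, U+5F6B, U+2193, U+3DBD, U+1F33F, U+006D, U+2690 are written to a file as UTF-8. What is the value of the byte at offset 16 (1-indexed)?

0xE2

1-indexed offset 16 is 0-indexed offset 15.
U+004B → 1-byte form 4B at offsets 0–0.
U+5F6B → 3-byte form E5 BD AB at offsets 1–3.
U+2193 → 3-byte form E2 86 93 at offsets 4–6.
U+3DBD → 3-byte form E3 B6 BD at offsets 7–9.
U+1F33F → 4-byte form F0 9F 8C BF at offsets 10–13.
U+006D → 1-byte form 6D at offsets 14–14.
U+2690 → 3-byte form E2 9A 90 at offsets 15–17.
Offset 15 falls in char 7's range; it's byte 1 of E2 9A 90 = 0xE2.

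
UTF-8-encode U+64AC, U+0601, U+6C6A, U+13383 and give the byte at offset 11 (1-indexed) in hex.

0x8E

1-indexed offset 11 is 0-indexed offset 10.
U+64AC → 3-byte form E6 92 AC at offsets 0–2.
U+0601 → 2-byte form D8 81 at offsets 3–4.
U+6C6A → 3-byte form E6 B1 AA at offsets 5–7.
U+13383 → 4-byte form F0 93 8E 83 at offsets 8–11.
Offset 10 falls in char 4's range; it's byte 3 of F0 93 8E 83 = 0x8E.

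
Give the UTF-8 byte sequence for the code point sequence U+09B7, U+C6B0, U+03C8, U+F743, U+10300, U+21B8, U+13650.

E0 A6 B7 EC 9A B0 CF 88 EF 9D 83 F0 90 8C 80 E2 86 B8 F0 93 99 90

U+09B7: 3-byte form → E0 A6 B7.
U+C6B0: 3-byte form → EC 9A B0.
U+03C8: 2-byte form → CF 88.
U+F743: 3-byte form → EF 9D 83.
U+10300: 4-byte form → F0 90 8C 80.
U+21B8: 3-byte form → E2 86 B8.
U+13650: 4-byte form → F0 93 99 90.
Concatenated (22 bytes): E0 A6 B7 EC 9A B0 CF 88 EF 9D 83 F0 90 8C 80 E2 86 B8 F0 93 99 90.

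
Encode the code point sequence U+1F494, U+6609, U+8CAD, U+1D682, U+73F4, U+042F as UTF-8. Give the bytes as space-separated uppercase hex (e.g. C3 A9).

U+1F494: 4-byte form → F0 9F 92 94.
U+6609: 3-byte form → E6 98 89.
U+8CAD: 3-byte form → E8 B2 AD.
U+1D682: 4-byte form → F0 9D 9A 82.
U+73F4: 3-byte form → E7 8F B4.
U+042F: 2-byte form → D0 AF.
Concatenated (19 bytes): F0 9F 92 94 E6 98 89 E8 B2 AD F0 9D 9A 82 E7 8F B4 D0 AF.

F0 9F 92 94 E6 98 89 E8 B2 AD F0 9D 9A 82 E7 8F B4 D0 AF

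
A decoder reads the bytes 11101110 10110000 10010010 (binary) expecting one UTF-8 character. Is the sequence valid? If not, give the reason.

valid

Leading byte 0xEE = 11101110 → 3-byte form.
Continuation bytes 0xB0=10110000, 0x92=10010010 all match 10xxxxxx.
Decoded value 0xEC12 is ≥ 0x800 (shortest form) and not a surrogate.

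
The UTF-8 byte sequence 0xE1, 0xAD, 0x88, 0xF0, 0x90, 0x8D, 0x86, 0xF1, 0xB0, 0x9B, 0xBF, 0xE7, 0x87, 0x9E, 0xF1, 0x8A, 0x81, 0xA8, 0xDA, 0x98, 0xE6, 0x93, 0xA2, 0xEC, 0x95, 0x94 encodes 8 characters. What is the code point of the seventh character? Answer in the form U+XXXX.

U+64E2

Offset 0: leading byte 0xE1 = 11100001 → 3-byte char #1 = E1 AD 88.
Offset 3: leading byte 0xF0 = 11110000 → 4-byte char #2 = F0 90 8D 86.
Offset 7: leading byte 0xF1 = 11110001 → 4-byte char #3 = F1 B0 9B BF.
Offset 11: leading byte 0xE7 = 11100111 → 3-byte char #4 = E7 87 9E.
Offset 14: leading byte 0xF1 = 11110001 → 4-byte char #5 = F1 8A 81 A8.
Offset 18: leading byte 0xDA = 11011010 → 2-byte char #6 = DA 98.
Offset 20: leading byte 0xE6 = 11100110 → 3-byte char #7 = E6 93 A2.
Leading byte 0xE6 = 11100110 matches 1110xxxx → 3-byte sequence.
Byte 1: 0xE6 = 11100110, payload 0110 (4 bits).
Byte 2: 0x93 = 10010011 (10xxxxxx ✓), payload 010011.
Byte 3: 0xA2 = 10100010 (10xxxxxx ✓), payload 100010.
Concatenate: 0110010011100010 = 0x64E2 (16 bits → U+64E2).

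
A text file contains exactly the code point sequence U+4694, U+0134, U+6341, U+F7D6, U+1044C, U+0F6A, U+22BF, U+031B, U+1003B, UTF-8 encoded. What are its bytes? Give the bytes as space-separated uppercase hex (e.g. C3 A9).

U+4694: 3-byte form → E4 9A 94.
U+0134: 2-byte form → C4 B4.
U+6341: 3-byte form → E6 8D 81.
U+F7D6: 3-byte form → EF 9F 96.
U+1044C: 4-byte form → F0 90 91 8C.
U+0F6A: 3-byte form → E0 BD AA.
U+22BF: 3-byte form → E2 8A BF.
U+031B: 2-byte form → CC 9B.
U+1003B: 4-byte form → F0 90 80 BB.
Concatenated (27 bytes): E4 9A 94 C4 B4 E6 8D 81 EF 9F 96 F0 90 91 8C E0 BD AA E2 8A BF CC 9B F0 90 80 BB.

E4 9A 94 C4 B4 E6 8D 81 EF 9F 96 F0 90 91 8C E0 BD AA E2 8A BF CC 9B F0 90 80 BB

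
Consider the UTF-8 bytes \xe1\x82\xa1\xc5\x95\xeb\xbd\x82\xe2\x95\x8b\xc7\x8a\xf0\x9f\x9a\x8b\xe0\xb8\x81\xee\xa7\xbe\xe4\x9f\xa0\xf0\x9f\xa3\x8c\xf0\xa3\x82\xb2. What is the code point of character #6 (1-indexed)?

U+1F68B

Offset 0: leading byte 0xE1 = 11100001 → 3-byte char #1 = E1 82 A1.
Offset 3: leading byte 0xC5 = 11000101 → 2-byte char #2 = C5 95.
Offset 5: leading byte 0xEB = 11101011 → 3-byte char #3 = EB BD 82.
Offset 8: leading byte 0xE2 = 11100010 → 3-byte char #4 = E2 95 8B.
Offset 11: leading byte 0xC7 = 11000111 → 2-byte char #5 = C7 8A.
Offset 13: leading byte 0xF0 = 11110000 → 4-byte char #6 = F0 9F 9A 8B.
Leading byte 0xF0 = 11110000 matches 11110xxx → 4-byte sequence.
Byte 1: 0xF0 = 11110000, payload 000 (3 bits).
Byte 2: 0x9F = 10011111 (10xxxxxx ✓), payload 011111.
Byte 3: 0x9A = 10011010 (10xxxxxx ✓), payload 011010.
Byte 4: 0x8B = 10001011 (10xxxxxx ✓), payload 001011.
Concatenate: 000011111011010001011 = 0x1F68B (21 bits → U+1F68B).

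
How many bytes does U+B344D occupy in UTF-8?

4

U+B344D = 0xB344D. UTF-8 uses 1 byte below 0x80, 2 below 0x800, 3 below 0x10000, 4 up to 0x10FFFF. 0xB344D is in U+10000–U+10FFFF → 4 bytes.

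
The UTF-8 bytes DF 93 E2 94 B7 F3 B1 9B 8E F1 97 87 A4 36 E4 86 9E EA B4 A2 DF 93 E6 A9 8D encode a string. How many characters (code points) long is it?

Byte at offset 0: 0xDF = 11011111 → 2-byte char (#1). Advance 2.
Byte at offset 2: 0xE2 = 11100010 → 3-byte char (#2). Advance 3.
Byte at offset 5: 0xF3 = 11110011 → 4-byte char (#3). Advance 4.
Byte at offset 9: 0xF1 = 11110001 → 4-byte char (#4). Advance 4.
Byte at offset 13: 0x36 = 00110110 → 1-byte char (#5). Advance 1.
Byte at offset 14: 0xE4 = 11100100 → 3-byte char (#6). Advance 3.
Byte at offset 17: 0xEA = 11101010 → 3-byte char (#7). Advance 3.
Byte at offset 20: 0xDF = 11011111 → 2-byte char (#8). Advance 2.
Byte at offset 22: 0xE6 = 11100110 → 3-byte char (#9). Advance 3.
Reached end at offset 25 after 9 code points.

9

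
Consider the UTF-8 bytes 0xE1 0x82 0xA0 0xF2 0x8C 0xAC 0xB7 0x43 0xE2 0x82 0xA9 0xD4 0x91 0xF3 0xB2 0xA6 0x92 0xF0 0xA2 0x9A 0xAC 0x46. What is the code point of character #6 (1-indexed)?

Offset 0: leading byte 0xE1 = 11100001 → 3-byte char #1 = E1 82 A0.
Offset 3: leading byte 0xF2 = 11110010 → 4-byte char #2 = F2 8C AC B7.
Offset 7: leading byte 0x43 = 01000011 → 1-byte char #3 = 43.
Offset 8: leading byte 0xE2 = 11100010 → 3-byte char #4 = E2 82 A9.
Offset 11: leading byte 0xD4 = 11010100 → 2-byte char #5 = D4 91.
Offset 13: leading byte 0xF3 = 11110011 → 4-byte char #6 = F3 B2 A6 92.
Leading byte 0xF3 = 11110011 matches 11110xxx → 4-byte sequence.
Byte 1: 0xF3 = 11110011, payload 011 (3 bits).
Byte 2: 0xB2 = 10110010 (10xxxxxx ✓), payload 110010.
Byte 3: 0xA6 = 10100110 (10xxxxxx ✓), payload 100110.
Byte 4: 0x92 = 10010010 (10xxxxxx ✓), payload 010010.
Concatenate: 011110010100110010010 = 0xF2992 (21 bits → U+F2992).

U+F2992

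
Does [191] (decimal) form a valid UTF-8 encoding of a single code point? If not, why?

Byte 0xBF = 10111111 has the form 10xxxxxx — a continuation byte — but there is no preceding leading byte.

invalid (continuation byte with no leading byte)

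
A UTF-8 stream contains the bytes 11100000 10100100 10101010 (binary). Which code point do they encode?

Leading byte 0xE0 = 11100000 matches 1110xxxx → 3-byte sequence.
Byte 1: 0xE0 = 11100000, payload 0000 (4 bits).
Byte 2: 0xA4 = 10100100 (10xxxxxx ✓), payload 100100.
Byte 3: 0xAA = 10101010 (10xxxxxx ✓), payload 101010.
Concatenate: 0000100100101010 = 0x92A (16 bits → U+092A).

U+092A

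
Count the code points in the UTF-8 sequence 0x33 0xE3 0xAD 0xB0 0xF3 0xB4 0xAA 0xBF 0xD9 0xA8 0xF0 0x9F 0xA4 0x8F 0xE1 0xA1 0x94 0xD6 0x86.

Byte at offset 0: 0x33 = 00110011 → 1-byte char (#1). Advance 1.
Byte at offset 1: 0xE3 = 11100011 → 3-byte char (#2). Advance 3.
Byte at offset 4: 0xF3 = 11110011 → 4-byte char (#3). Advance 4.
Byte at offset 8: 0xD9 = 11011001 → 2-byte char (#4). Advance 2.
Byte at offset 10: 0xF0 = 11110000 → 4-byte char (#5). Advance 4.
Byte at offset 14: 0xE1 = 11100001 → 3-byte char (#6). Advance 3.
Byte at offset 17: 0xD6 = 11010110 → 2-byte char (#7). Advance 2.
Reached end at offset 19 after 7 code points.

7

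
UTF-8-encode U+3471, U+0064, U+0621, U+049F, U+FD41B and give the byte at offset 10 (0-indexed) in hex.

0x90

U+3471 → 3-byte form E3 91 B1 at offsets 0–2.
U+0064 → 1-byte form 64 at offsets 3–3.
U+0621 → 2-byte form D8 A1 at offsets 4–5.
U+049F → 2-byte form D2 9F at offsets 6–7.
U+FD41B → 4-byte form F3 BD 90 9B at offsets 8–11.
Offset 10 falls in char 5's range; it's byte 3 of F3 BD 90 9B = 0x90.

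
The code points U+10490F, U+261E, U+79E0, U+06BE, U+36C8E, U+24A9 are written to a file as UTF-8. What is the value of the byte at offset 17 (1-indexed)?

1-indexed offset 17 is 0-indexed offset 16.
U+10490F → 4-byte form F4 84 A4 8F at offsets 0–3.
U+261E → 3-byte form E2 98 9E at offsets 4–6.
U+79E0 → 3-byte form E7 A7 A0 at offsets 7–9.
U+06BE → 2-byte form DA BE at offsets 10–11.
U+36C8E → 4-byte form F0 B6 B2 8E at offsets 12–15.
U+24A9 → 3-byte form E2 92 A9 at offsets 16–18.
Offset 16 falls in char 6's range; it's byte 1 of E2 92 A9 = 0xE2.

0xE2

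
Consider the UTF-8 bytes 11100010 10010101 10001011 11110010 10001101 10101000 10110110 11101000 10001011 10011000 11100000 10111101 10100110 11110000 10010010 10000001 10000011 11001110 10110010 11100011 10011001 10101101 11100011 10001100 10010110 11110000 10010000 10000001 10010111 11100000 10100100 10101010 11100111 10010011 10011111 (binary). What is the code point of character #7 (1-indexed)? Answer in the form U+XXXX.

Offset 0: leading byte 0xE2 = 11100010 → 3-byte char #1 = E2 95 8B.
Offset 3: leading byte 0xF2 = 11110010 → 4-byte char #2 = F2 8D A8 B6.
Offset 7: leading byte 0xE8 = 11101000 → 3-byte char #3 = E8 8B 98.
Offset 10: leading byte 0xE0 = 11100000 → 3-byte char #4 = E0 BD A6.
Offset 13: leading byte 0xF0 = 11110000 → 4-byte char #5 = F0 92 81 83.
Offset 17: leading byte 0xCE = 11001110 → 2-byte char #6 = CE B2.
Offset 19: leading byte 0xE3 = 11100011 → 3-byte char #7 = E3 99 AD.
Leading byte 0xE3 = 11100011 matches 1110xxxx → 3-byte sequence.
Byte 1: 0xE3 = 11100011, payload 0011 (4 bits).
Byte 2: 0x99 = 10011001 (10xxxxxx ✓), payload 011001.
Byte 3: 0xAD = 10101101 (10xxxxxx ✓), payload 101101.
Concatenate: 0011011001101101 = 0x366D (16 bits → U+366D).

U+366D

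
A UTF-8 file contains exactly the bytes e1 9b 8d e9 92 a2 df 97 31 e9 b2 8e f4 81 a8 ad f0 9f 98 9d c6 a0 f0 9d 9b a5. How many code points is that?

9

Byte at offset 0: 0xE1 = 11100001 → 3-byte char (#1). Advance 3.
Byte at offset 3: 0xE9 = 11101001 → 3-byte char (#2). Advance 3.
Byte at offset 6: 0xDF = 11011111 → 2-byte char (#3). Advance 2.
Byte at offset 8: 0x31 = 00110001 → 1-byte char (#4). Advance 1.
Byte at offset 9: 0xE9 = 11101001 → 3-byte char (#5). Advance 3.
Byte at offset 12: 0xF4 = 11110100 → 4-byte char (#6). Advance 4.
Byte at offset 16: 0xF0 = 11110000 → 4-byte char (#7). Advance 4.
Byte at offset 20: 0xC6 = 11000110 → 2-byte char (#8). Advance 2.
Byte at offset 22: 0xF0 = 11110000 → 4-byte char (#9). Advance 4.
Reached end at offset 26 after 9 code points.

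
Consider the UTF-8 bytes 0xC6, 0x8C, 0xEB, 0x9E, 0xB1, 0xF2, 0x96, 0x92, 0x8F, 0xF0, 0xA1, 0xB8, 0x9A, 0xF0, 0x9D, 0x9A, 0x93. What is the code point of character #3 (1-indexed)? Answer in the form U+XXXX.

Offset 0: leading byte 0xC6 = 11000110 → 2-byte char #1 = C6 8C.
Offset 2: leading byte 0xEB = 11101011 → 3-byte char #2 = EB 9E B1.
Offset 5: leading byte 0xF2 = 11110010 → 4-byte char #3 = F2 96 92 8F.
Leading byte 0xF2 = 11110010 matches 11110xxx → 4-byte sequence.
Byte 1: 0xF2 = 11110010, payload 010 (3 bits).
Byte 2: 0x96 = 10010110 (10xxxxxx ✓), payload 010110.
Byte 3: 0x92 = 10010010 (10xxxxxx ✓), payload 010010.
Byte 4: 0x8F = 10001111 (10xxxxxx ✓), payload 001111.
Concatenate: 010010110010010001111 = 0x9648F (21 bits → U+9648F).

U+9648F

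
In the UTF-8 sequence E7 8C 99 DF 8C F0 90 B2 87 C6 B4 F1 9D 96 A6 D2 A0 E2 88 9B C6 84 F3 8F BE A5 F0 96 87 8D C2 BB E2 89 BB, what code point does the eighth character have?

Offset 0: leading byte 0xE7 = 11100111 → 3-byte char #1 = E7 8C 99.
Offset 3: leading byte 0xDF = 11011111 → 2-byte char #2 = DF 8C.
Offset 5: leading byte 0xF0 = 11110000 → 4-byte char #3 = F0 90 B2 87.
Offset 9: leading byte 0xC6 = 11000110 → 2-byte char #4 = C6 B4.
Offset 11: leading byte 0xF1 = 11110001 → 4-byte char #5 = F1 9D 96 A6.
Offset 15: leading byte 0xD2 = 11010010 → 2-byte char #6 = D2 A0.
Offset 17: leading byte 0xE2 = 11100010 → 3-byte char #7 = E2 88 9B.
Offset 20: leading byte 0xC6 = 11000110 → 2-byte char #8 = C6 84.
Leading byte 0xC6 = 11000110 matches 110xxxxx → 2-byte sequence.
Byte 1: 0xC6 = 11000110, payload 00110 (5 bits).
Byte 2: 0x84 = 10000100 (10xxxxxx ✓), payload 000100.
Concatenate: 00110000100 = 0x184 (11 bits → U+0184).

U+0184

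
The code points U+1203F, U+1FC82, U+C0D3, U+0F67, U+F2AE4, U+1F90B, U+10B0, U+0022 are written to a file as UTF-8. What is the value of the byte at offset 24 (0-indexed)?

U+1203F → 4-byte form F0 92 80 BF at offsets 0–3.
U+1FC82 → 4-byte form F0 9F B2 82 at offsets 4–7.
U+C0D3 → 3-byte form EC 83 93 at offsets 8–10.
U+0F67 → 3-byte form E0 BD A7 at offsets 11–13.
U+F2AE4 → 4-byte form F3 B2 AB A4 at offsets 14–17.
U+1F90B → 4-byte form F0 9F A4 8B at offsets 18–21.
U+10B0 → 3-byte form E1 82 B0 at offsets 22–24.
Offset 24 falls in char 7's range; it's byte 3 of E1 82 B0 = 0xB0.

0xB0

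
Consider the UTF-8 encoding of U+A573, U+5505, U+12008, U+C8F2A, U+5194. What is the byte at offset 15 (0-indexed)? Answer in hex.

U+A573 → 3-byte form EA 95 B3 at offsets 0–2.
U+5505 → 3-byte form E5 94 85 at offsets 3–5.
U+12008 → 4-byte form F0 92 80 88 at offsets 6–9.
U+C8F2A → 4-byte form F3 88 BC AA at offsets 10–13.
U+5194 → 3-byte form E5 86 94 at offsets 14–16.
Offset 15 falls in char 5's range; it's byte 2 of E5 86 94 = 0x86.

0x86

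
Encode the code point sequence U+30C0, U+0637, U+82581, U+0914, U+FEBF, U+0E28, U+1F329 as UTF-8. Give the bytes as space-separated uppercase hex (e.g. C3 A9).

U+30C0: 3-byte form → E3 83 80.
U+0637: 2-byte form → D8 B7.
U+82581: 4-byte form → F2 82 96 81.
U+0914: 3-byte form → E0 A4 94.
U+FEBF: 3-byte form → EF BA BF.
U+0E28: 3-byte form → E0 B8 A8.
U+1F329: 4-byte form → F0 9F 8C A9.
Concatenated (22 bytes): E3 83 80 D8 B7 F2 82 96 81 E0 A4 94 EF BA BF E0 B8 A8 F0 9F 8C A9.

E3 83 80 D8 B7 F2 82 96 81 E0 A4 94 EF BA BF E0 B8 A8 F0 9F 8C A9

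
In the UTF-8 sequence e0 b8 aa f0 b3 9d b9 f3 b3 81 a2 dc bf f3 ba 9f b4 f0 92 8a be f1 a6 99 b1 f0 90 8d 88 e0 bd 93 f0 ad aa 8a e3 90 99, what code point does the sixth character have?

Offset 0: leading byte 0xE0 = 11100000 → 3-byte char #1 = E0 B8 AA.
Offset 3: leading byte 0xF0 = 11110000 → 4-byte char #2 = F0 B3 9D B9.
Offset 7: leading byte 0xF3 = 11110011 → 4-byte char #3 = F3 B3 81 A2.
Offset 11: leading byte 0xDC = 11011100 → 2-byte char #4 = DC BF.
Offset 13: leading byte 0xF3 = 11110011 → 4-byte char #5 = F3 BA 9F B4.
Offset 17: leading byte 0xF0 = 11110000 → 4-byte char #6 = F0 92 8A BE.
Leading byte 0xF0 = 11110000 matches 11110xxx → 4-byte sequence.
Byte 1: 0xF0 = 11110000, payload 000 (3 bits).
Byte 2: 0x92 = 10010010 (10xxxxxx ✓), payload 010010.
Byte 3: 0x8A = 10001010 (10xxxxxx ✓), payload 001010.
Byte 4: 0xBE = 10111110 (10xxxxxx ✓), payload 111110.
Concatenate: 000010010001010111110 = 0x122BE (21 bits → U+122BE).

U+122BE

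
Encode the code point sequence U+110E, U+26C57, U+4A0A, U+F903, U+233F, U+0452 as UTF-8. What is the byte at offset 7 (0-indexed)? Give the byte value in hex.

0xE4

U+110E → 3-byte form E1 84 8E at offsets 0–2.
U+26C57 → 4-byte form F0 A6 B1 97 at offsets 3–6.
U+4A0A → 3-byte form E4 A8 8A at offsets 7–9.
Offset 7 falls in char 3's range; it's byte 1 of E4 A8 8A = 0xE4.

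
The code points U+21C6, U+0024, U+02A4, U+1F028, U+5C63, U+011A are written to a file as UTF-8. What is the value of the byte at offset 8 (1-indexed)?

1-indexed offset 8 is 0-indexed offset 7.
U+21C6 → 3-byte form E2 87 86 at offsets 0–2.
U+0024 → 1-byte form 24 at offsets 3–3.
U+02A4 → 2-byte form CA A4 at offsets 4–5.
U+1F028 → 4-byte form F0 9F 80 A8 at offsets 6–9.
Offset 7 falls in char 4's range; it's byte 2 of F0 9F 80 A8 = 0x9F.

0x9F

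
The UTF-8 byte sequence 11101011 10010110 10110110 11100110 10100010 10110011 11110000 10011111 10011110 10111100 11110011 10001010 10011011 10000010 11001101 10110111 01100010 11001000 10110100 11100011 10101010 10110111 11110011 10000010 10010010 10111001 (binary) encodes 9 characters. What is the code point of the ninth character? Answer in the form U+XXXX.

U+C24B9

Offset 0: leading byte 0xEB = 11101011 → 3-byte char #1 = EB 96 B6.
Offset 3: leading byte 0xE6 = 11100110 → 3-byte char #2 = E6 A2 B3.
Offset 6: leading byte 0xF0 = 11110000 → 4-byte char #3 = F0 9F 9E BC.
Offset 10: leading byte 0xF3 = 11110011 → 4-byte char #4 = F3 8A 9B 82.
Offset 14: leading byte 0xCD = 11001101 → 2-byte char #5 = CD B7.
Offset 16: leading byte 0x62 = 01100010 → 1-byte char #6 = 62.
Offset 17: leading byte 0xC8 = 11001000 → 2-byte char #7 = C8 B4.
Offset 19: leading byte 0xE3 = 11100011 → 3-byte char #8 = E3 AA B7.
Offset 22: leading byte 0xF3 = 11110011 → 4-byte char #9 = F3 82 92 B9.
Leading byte 0xF3 = 11110011 matches 11110xxx → 4-byte sequence.
Byte 1: 0xF3 = 11110011, payload 011 (3 bits).
Byte 2: 0x82 = 10000010 (10xxxxxx ✓), payload 000010.
Byte 3: 0x92 = 10010010 (10xxxxxx ✓), payload 010010.
Byte 4: 0xB9 = 10111001 (10xxxxxx ✓), payload 111001.
Concatenate: 011000010010010111001 = 0xC24B9 (21 bits → U+C24B9).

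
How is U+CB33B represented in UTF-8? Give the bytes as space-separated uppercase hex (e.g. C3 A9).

F3 8B 8C BB

U+CB33B = 0xCB33B = 832315 decimal. In range U+10000–U+10FFFF → 4-byte form: 11110xxx 10xxxxxx 10xxxxxx 10xxxxxx.
Binary (21 bits): 011001011001100111011.
Split 3+6+6+6: 011 | 001011 | 001100 | 111011.
Byte 1: 11110011 = 0xF3.
Byte 2: 10001011 = 0x8B.
Byte 3: 10001100 = 0x8C.
Byte 4: 10111011 = 0xBB.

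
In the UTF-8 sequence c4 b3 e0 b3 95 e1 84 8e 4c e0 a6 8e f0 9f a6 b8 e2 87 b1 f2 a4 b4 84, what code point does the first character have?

Offset 0: leading byte 0xC4 = 11000100 → 2-byte char #1 = C4 B3.
Leading byte 0xC4 = 11000100 matches 110xxxxx → 2-byte sequence.
Byte 1: 0xC4 = 11000100, payload 00100 (5 bits).
Byte 2: 0xB3 = 10110011 (10xxxxxx ✓), payload 110011.
Concatenate: 00100110011 = 0x133 (11 bits → U+0133).

U+0133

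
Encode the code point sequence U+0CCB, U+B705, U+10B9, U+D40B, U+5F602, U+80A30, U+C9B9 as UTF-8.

U+0CCB: 3-byte form → E0 B3 8B.
U+B705: 3-byte form → EB 9C 85.
U+10B9: 3-byte form → E1 82 B9.
U+D40B: 3-byte form → ED 90 8B.
U+5F602: 4-byte form → F1 9F 98 82.
U+80A30: 4-byte form → F2 80 A8 B0.
U+C9B9: 3-byte form → EC A6 B9.
Concatenated (23 bytes): E0 B3 8B EB 9C 85 E1 82 B9 ED 90 8B F1 9F 98 82 F2 80 A8 B0 EC A6 B9.

E0 B3 8B EB 9C 85 E1 82 B9 ED 90 8B F1 9F 98 82 F2 80 A8 B0 EC A6 B9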